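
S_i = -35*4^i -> [-35, -140, -560, -2240, -8960]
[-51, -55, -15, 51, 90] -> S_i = Random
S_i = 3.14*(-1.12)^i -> [3.14, -3.52, 3.94, -4.41, 4.94]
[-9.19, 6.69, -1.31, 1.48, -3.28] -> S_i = Random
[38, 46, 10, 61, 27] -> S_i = Random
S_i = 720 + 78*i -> [720, 798, 876, 954, 1032]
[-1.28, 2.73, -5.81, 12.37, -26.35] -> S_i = -1.28*(-2.13)^i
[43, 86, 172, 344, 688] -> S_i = 43*2^i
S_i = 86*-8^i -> [86, -688, 5504, -44032, 352256]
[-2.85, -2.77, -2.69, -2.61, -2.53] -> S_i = -2.85 + 0.08*i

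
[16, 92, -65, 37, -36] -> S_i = Random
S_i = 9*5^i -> [9, 45, 225, 1125, 5625]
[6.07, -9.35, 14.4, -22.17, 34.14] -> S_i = 6.07*(-1.54)^i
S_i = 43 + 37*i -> [43, 80, 117, 154, 191]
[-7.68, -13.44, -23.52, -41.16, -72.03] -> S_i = -7.68*1.75^i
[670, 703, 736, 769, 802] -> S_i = 670 + 33*i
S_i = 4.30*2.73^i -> [4.3, 11.74, 32.05, 87.49, 238.85]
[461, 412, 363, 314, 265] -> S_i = 461 + -49*i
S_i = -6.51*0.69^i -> [-6.51, -4.49, -3.1, -2.14, -1.48]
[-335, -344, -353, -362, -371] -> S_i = -335 + -9*i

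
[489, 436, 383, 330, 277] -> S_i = 489 + -53*i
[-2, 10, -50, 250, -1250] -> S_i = -2*-5^i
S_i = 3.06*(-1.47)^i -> [3.06, -4.5, 6.61, -9.72, 14.29]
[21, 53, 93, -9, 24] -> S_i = Random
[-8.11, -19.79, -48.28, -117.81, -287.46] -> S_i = -8.11*2.44^i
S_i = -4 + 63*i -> [-4, 59, 122, 185, 248]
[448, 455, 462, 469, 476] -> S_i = 448 + 7*i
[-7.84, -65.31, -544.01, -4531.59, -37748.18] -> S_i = -7.84*8.33^i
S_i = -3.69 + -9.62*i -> [-3.69, -13.31, -22.93, -32.55, -42.17]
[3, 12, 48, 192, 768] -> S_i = 3*4^i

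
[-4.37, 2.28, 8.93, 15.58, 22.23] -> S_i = -4.37 + 6.65*i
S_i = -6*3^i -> [-6, -18, -54, -162, -486]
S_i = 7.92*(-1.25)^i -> [7.92, -9.9, 12.38, -15.47, 19.34]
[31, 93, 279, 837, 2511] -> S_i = 31*3^i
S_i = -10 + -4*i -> [-10, -14, -18, -22, -26]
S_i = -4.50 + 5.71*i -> [-4.5, 1.21, 6.92, 12.63, 18.34]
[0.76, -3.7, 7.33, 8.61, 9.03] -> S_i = Random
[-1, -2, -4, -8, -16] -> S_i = -1*2^i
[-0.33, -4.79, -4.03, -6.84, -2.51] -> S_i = Random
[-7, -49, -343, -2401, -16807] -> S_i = -7*7^i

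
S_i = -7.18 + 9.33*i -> [-7.18, 2.15, 11.48, 20.81, 30.14]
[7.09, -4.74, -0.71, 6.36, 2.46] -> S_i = Random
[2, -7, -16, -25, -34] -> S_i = 2 + -9*i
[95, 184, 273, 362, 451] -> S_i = 95 + 89*i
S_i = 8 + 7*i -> [8, 15, 22, 29, 36]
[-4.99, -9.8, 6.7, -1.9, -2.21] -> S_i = Random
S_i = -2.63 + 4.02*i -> [-2.63, 1.39, 5.41, 9.43, 13.45]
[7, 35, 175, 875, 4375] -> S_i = 7*5^i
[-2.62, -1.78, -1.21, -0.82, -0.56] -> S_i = -2.62*0.68^i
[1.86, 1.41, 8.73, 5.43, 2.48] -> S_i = Random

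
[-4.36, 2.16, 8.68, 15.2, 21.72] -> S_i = -4.36 + 6.52*i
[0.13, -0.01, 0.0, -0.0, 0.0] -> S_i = 0.13*(-0.10)^i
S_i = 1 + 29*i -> [1, 30, 59, 88, 117]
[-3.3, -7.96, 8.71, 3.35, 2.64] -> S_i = Random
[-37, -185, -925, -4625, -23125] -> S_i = -37*5^i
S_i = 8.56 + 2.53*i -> [8.56, 11.09, 13.62, 16.15, 18.68]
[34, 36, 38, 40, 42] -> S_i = 34 + 2*i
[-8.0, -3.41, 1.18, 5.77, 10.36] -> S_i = -8.00 + 4.59*i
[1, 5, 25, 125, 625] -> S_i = 1*5^i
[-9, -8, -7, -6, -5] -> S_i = -9 + 1*i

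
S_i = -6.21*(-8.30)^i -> [-6.21, 51.54, -427.81, 3550.8, -29471.62]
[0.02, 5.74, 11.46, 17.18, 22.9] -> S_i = 0.02 + 5.72*i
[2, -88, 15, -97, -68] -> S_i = Random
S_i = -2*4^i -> [-2, -8, -32, -128, -512]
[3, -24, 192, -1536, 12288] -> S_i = 3*-8^i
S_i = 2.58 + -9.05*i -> [2.58, -6.47, -15.52, -24.57, -33.62]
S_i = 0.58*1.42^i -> [0.58, 0.82, 1.17, 1.66, 2.36]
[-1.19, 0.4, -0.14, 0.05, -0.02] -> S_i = -1.19*(-0.34)^i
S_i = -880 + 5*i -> [-880, -875, -870, -865, -860]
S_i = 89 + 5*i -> [89, 94, 99, 104, 109]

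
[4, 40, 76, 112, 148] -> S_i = 4 + 36*i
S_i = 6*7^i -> [6, 42, 294, 2058, 14406]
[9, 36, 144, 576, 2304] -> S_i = 9*4^i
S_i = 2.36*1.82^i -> [2.36, 4.3, 7.82, 14.23, 25.89]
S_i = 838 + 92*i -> [838, 930, 1022, 1114, 1206]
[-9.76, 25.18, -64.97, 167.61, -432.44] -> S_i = -9.76*(-2.58)^i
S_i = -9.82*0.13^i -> [-9.82, -1.28, -0.17, -0.02, -0.0]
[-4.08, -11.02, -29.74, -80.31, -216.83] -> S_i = -4.08*2.70^i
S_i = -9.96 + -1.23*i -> [-9.96, -11.19, -12.42, -13.65, -14.88]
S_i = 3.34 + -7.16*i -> [3.34, -3.82, -10.98, -18.14, -25.3]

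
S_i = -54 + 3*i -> [-54, -51, -48, -45, -42]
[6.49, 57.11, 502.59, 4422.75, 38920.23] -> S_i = 6.49*8.80^i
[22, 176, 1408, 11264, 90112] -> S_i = 22*8^i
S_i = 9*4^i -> [9, 36, 144, 576, 2304]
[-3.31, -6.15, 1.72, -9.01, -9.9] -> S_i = Random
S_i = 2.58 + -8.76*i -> [2.58, -6.18, -14.94, -23.7, -32.46]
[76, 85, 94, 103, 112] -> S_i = 76 + 9*i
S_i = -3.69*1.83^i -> [-3.69, -6.75, -12.36, -22.61, -41.38]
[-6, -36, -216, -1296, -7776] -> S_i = -6*6^i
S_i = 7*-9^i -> [7, -63, 567, -5103, 45927]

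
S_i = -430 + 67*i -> [-430, -363, -296, -229, -162]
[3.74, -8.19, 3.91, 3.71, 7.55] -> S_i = Random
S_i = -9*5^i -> [-9, -45, -225, -1125, -5625]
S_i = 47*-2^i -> [47, -94, 188, -376, 752]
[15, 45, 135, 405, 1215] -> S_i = 15*3^i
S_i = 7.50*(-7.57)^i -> [7.5, -56.78, 429.79, -3253.49, 24628.89]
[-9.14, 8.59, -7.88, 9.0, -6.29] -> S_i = Random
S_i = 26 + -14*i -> [26, 12, -2, -16, -30]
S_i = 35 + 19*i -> [35, 54, 73, 92, 111]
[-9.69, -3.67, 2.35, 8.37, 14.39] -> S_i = -9.69 + 6.02*i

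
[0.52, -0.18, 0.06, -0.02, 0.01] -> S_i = 0.52*(-0.34)^i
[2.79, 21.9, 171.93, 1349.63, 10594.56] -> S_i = 2.79*7.85^i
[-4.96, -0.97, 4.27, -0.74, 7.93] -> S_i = Random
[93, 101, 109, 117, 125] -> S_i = 93 + 8*i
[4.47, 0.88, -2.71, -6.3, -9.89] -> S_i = 4.47 + -3.59*i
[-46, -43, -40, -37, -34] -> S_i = -46 + 3*i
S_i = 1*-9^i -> [1, -9, 81, -729, 6561]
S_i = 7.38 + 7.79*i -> [7.38, 15.17, 22.96, 30.75, 38.54]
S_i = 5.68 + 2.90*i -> [5.68, 8.58, 11.48, 14.38, 17.28]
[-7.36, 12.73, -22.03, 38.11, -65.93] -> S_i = -7.36*(-1.73)^i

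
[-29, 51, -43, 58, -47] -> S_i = Random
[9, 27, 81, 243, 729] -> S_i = 9*3^i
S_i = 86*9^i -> [86, 774, 6966, 62694, 564246]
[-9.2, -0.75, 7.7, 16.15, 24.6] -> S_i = -9.20 + 8.45*i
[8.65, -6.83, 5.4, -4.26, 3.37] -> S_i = 8.65*(-0.79)^i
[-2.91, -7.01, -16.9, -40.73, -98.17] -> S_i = -2.91*2.41^i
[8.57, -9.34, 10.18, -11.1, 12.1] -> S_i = 8.57*(-1.09)^i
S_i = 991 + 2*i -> [991, 993, 995, 997, 999]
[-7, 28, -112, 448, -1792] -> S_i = -7*-4^i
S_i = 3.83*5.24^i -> [3.83, 20.07, 105.16, 551.05, 2887.51]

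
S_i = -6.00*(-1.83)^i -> [-6.0, 10.98, -20.09, 36.77, -67.29]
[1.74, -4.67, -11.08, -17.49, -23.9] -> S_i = 1.74 + -6.41*i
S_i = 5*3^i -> [5, 15, 45, 135, 405]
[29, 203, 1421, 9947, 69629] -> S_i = 29*7^i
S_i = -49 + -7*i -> [-49, -56, -63, -70, -77]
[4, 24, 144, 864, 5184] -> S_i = 4*6^i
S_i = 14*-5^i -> [14, -70, 350, -1750, 8750]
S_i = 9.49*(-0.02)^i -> [9.49, -0.19, 0.0, -0.0, 0.0]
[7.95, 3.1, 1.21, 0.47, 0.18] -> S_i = 7.95*0.39^i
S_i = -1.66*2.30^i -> [-1.66, -3.82, -8.78, -20.2, -46.45]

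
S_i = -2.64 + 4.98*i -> [-2.64, 2.34, 7.32, 12.3, 17.28]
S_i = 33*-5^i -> [33, -165, 825, -4125, 20625]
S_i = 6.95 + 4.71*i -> [6.95, 11.66, 16.37, 21.08, 25.79]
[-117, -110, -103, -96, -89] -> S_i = -117 + 7*i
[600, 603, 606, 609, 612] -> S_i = 600 + 3*i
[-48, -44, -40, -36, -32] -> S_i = -48 + 4*i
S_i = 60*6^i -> [60, 360, 2160, 12960, 77760]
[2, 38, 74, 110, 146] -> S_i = 2 + 36*i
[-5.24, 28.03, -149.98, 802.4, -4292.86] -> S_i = -5.24*(-5.35)^i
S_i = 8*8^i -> [8, 64, 512, 4096, 32768]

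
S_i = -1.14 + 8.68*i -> [-1.14, 7.54, 16.22, 24.9, 33.58]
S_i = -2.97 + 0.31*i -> [-2.97, -2.66, -2.35, -2.04, -1.73]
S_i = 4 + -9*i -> [4, -5, -14, -23, -32]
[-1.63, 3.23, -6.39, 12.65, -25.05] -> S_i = -1.63*(-1.98)^i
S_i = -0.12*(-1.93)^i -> [-0.12, 0.23, -0.45, 0.86, -1.66]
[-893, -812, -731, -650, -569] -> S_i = -893 + 81*i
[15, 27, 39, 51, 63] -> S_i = 15 + 12*i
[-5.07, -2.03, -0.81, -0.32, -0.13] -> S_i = -5.07*0.40^i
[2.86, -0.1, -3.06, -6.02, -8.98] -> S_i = 2.86 + -2.96*i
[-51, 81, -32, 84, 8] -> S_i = Random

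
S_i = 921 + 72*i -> [921, 993, 1065, 1137, 1209]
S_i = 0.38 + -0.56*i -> [0.38, -0.18, -0.74, -1.3, -1.86]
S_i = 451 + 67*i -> [451, 518, 585, 652, 719]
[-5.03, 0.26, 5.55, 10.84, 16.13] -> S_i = -5.03 + 5.29*i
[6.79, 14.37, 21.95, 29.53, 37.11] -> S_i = 6.79 + 7.58*i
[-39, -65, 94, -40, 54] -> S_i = Random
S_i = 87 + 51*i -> [87, 138, 189, 240, 291]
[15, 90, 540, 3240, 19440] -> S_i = 15*6^i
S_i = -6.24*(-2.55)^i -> [-6.24, 15.91, -40.58, 103.47, -263.84]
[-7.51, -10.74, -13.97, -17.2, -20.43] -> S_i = -7.51 + -3.23*i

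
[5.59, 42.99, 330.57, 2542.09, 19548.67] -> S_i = 5.59*7.69^i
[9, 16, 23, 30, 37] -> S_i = 9 + 7*i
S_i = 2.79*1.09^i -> [2.79, 3.04, 3.31, 3.61, 3.94]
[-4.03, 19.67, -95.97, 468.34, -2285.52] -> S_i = -4.03*(-4.88)^i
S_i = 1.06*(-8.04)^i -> [1.06, -8.52, 68.52, -550.9, 4429.25]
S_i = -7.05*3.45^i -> [-7.05, -24.32, -83.91, -289.5, -998.77]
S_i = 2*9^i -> [2, 18, 162, 1458, 13122]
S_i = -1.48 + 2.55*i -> [-1.48, 1.07, 3.62, 6.17, 8.72]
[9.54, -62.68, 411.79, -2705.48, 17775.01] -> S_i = 9.54*(-6.57)^i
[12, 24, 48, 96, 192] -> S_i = 12*2^i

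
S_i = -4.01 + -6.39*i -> [-4.01, -10.4, -16.79, -23.18, -29.57]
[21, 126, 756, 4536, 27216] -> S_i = 21*6^i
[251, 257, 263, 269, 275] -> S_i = 251 + 6*i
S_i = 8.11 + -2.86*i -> [8.11, 5.25, 2.39, -0.47, -3.33]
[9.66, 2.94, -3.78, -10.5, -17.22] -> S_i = 9.66 + -6.72*i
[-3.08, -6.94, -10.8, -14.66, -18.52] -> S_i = -3.08 + -3.86*i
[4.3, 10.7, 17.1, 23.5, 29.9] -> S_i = 4.30 + 6.40*i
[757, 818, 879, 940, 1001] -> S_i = 757 + 61*i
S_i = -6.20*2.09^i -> [-6.2, -12.96, -27.08, -56.6, -118.3]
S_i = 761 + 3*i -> [761, 764, 767, 770, 773]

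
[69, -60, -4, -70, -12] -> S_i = Random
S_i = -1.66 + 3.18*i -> [-1.66, 1.52, 4.7, 7.88, 11.06]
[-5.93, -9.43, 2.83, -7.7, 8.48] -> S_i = Random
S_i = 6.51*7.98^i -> [6.51, 51.95, 414.56, 3308.18, 26399.31]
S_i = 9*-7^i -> [9, -63, 441, -3087, 21609]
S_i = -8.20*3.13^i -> [-8.2, -25.67, -80.33, -251.45, -787.03]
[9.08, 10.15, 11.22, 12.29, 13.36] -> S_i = 9.08 + 1.07*i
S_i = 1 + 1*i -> [1, 2, 3, 4, 5]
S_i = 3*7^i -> [3, 21, 147, 1029, 7203]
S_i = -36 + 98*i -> [-36, 62, 160, 258, 356]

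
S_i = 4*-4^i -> [4, -16, 64, -256, 1024]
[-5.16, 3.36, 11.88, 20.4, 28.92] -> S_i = -5.16 + 8.52*i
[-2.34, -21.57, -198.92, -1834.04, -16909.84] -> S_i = -2.34*9.22^i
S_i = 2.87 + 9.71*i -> [2.87, 12.58, 22.29, 32.0, 41.71]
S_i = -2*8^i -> [-2, -16, -128, -1024, -8192]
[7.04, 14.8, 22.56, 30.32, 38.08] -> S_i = 7.04 + 7.76*i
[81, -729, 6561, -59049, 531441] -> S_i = 81*-9^i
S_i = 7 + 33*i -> [7, 40, 73, 106, 139]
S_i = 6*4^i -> [6, 24, 96, 384, 1536]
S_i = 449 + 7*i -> [449, 456, 463, 470, 477]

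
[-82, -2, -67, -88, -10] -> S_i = Random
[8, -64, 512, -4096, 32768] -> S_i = 8*-8^i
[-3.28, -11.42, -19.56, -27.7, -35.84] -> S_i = -3.28 + -8.14*i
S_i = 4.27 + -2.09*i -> [4.27, 2.18, 0.09, -2.0, -4.09]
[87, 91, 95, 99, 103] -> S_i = 87 + 4*i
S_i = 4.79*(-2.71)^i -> [4.79, -12.98, 35.18, -95.33, 258.35]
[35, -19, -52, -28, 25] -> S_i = Random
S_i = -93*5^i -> [-93, -465, -2325, -11625, -58125]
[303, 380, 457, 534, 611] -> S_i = 303 + 77*i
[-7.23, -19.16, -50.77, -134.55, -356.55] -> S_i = -7.23*2.65^i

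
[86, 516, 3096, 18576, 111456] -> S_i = 86*6^i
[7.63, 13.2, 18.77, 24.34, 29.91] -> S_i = 7.63 + 5.57*i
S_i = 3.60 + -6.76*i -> [3.6, -3.16, -9.92, -16.68, -23.44]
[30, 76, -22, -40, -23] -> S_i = Random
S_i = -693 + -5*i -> [-693, -698, -703, -708, -713]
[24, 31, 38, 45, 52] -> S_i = 24 + 7*i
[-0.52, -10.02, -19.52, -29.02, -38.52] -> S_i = -0.52 + -9.50*i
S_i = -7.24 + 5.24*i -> [-7.24, -2.0, 3.24, 8.48, 13.72]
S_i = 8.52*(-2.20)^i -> [8.52, -18.74, 41.24, -90.72, 199.59]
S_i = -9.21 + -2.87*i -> [-9.21, -12.08, -14.95, -17.82, -20.69]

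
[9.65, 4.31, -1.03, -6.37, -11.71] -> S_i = 9.65 + -5.34*i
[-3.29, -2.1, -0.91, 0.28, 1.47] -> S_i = -3.29 + 1.19*i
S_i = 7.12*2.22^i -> [7.12, 15.81, 35.09, 77.9, 172.94]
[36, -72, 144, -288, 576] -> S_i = 36*-2^i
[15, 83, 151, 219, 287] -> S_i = 15 + 68*i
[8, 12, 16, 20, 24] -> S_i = 8 + 4*i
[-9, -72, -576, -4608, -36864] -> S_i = -9*8^i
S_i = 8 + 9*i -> [8, 17, 26, 35, 44]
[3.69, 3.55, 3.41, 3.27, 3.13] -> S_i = 3.69 + -0.14*i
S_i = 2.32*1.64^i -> [2.32, 3.8, 6.24, 10.23, 16.78]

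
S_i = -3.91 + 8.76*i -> [-3.91, 4.85, 13.61, 22.37, 31.13]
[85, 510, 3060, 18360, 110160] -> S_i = 85*6^i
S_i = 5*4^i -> [5, 20, 80, 320, 1280]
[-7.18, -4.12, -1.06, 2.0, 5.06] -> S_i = -7.18 + 3.06*i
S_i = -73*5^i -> [-73, -365, -1825, -9125, -45625]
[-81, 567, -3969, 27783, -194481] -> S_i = -81*-7^i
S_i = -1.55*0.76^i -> [-1.55, -1.18, -0.9, -0.68, -0.52]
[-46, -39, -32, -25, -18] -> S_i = -46 + 7*i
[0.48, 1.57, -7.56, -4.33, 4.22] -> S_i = Random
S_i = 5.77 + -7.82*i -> [5.77, -2.05, -9.87, -17.69, -25.51]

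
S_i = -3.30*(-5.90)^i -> [-3.3, 19.47, -114.87, 677.75, -3998.73]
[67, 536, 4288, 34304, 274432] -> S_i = 67*8^i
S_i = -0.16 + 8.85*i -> [-0.16, 8.69, 17.54, 26.39, 35.24]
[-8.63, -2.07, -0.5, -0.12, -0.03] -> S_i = -8.63*0.24^i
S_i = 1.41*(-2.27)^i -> [1.41, -3.2, 7.27, -16.49, 37.44]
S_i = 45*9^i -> [45, 405, 3645, 32805, 295245]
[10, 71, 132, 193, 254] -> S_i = 10 + 61*i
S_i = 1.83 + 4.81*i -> [1.83, 6.64, 11.45, 16.26, 21.07]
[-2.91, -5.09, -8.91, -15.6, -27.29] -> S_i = -2.91*1.75^i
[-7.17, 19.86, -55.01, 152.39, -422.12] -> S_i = -7.17*(-2.77)^i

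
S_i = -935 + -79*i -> [-935, -1014, -1093, -1172, -1251]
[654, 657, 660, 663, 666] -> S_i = 654 + 3*i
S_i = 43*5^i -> [43, 215, 1075, 5375, 26875]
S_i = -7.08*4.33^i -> [-7.08, -30.66, -132.74, -574.77, -2488.77]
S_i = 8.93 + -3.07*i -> [8.93, 5.86, 2.79, -0.28, -3.35]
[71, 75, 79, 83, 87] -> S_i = 71 + 4*i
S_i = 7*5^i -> [7, 35, 175, 875, 4375]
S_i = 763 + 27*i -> [763, 790, 817, 844, 871]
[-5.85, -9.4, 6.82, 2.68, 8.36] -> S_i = Random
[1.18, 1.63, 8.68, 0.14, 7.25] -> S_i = Random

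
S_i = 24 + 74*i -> [24, 98, 172, 246, 320]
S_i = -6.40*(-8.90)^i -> [-6.4, 56.96, -506.94, 4511.8, -40155.03]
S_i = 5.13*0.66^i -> [5.13, 3.39, 2.23, 1.47, 0.97]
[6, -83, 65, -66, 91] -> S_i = Random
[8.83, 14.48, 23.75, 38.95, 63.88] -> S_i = 8.83*1.64^i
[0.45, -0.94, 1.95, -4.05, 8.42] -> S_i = 0.45*(-2.08)^i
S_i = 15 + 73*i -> [15, 88, 161, 234, 307]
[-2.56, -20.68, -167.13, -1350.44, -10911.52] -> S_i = -2.56*8.08^i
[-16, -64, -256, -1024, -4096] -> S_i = -16*4^i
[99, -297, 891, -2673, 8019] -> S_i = 99*-3^i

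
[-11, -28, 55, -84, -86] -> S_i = Random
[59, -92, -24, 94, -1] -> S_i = Random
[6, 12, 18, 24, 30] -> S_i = 6 + 6*i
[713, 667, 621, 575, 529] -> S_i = 713 + -46*i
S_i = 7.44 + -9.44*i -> [7.44, -2.0, -11.44, -20.88, -30.32]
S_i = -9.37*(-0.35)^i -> [-9.37, 3.28, -1.15, 0.4, -0.14]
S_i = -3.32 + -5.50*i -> [-3.32, -8.82, -14.32, -19.82, -25.32]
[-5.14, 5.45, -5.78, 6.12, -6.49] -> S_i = -5.14*(-1.06)^i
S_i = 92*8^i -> [92, 736, 5888, 47104, 376832]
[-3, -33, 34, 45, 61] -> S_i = Random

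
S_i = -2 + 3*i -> [-2, 1, 4, 7, 10]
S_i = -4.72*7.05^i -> [-4.72, -33.28, -234.6, -1653.9, -11660.0]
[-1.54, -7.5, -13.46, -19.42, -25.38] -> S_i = -1.54 + -5.96*i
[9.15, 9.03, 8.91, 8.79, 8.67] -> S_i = 9.15 + -0.12*i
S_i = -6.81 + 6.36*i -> [-6.81, -0.45, 5.91, 12.27, 18.63]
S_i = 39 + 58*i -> [39, 97, 155, 213, 271]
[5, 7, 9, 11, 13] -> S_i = 5 + 2*i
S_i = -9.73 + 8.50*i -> [-9.73, -1.23, 7.27, 15.77, 24.27]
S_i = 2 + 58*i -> [2, 60, 118, 176, 234]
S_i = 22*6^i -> [22, 132, 792, 4752, 28512]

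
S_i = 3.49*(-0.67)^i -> [3.49, -2.34, 1.57, -1.05, 0.7]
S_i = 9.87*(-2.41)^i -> [9.87, -23.79, 57.33, -138.16, 332.95]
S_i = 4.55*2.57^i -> [4.55, 11.69, 30.05, 77.23, 198.49]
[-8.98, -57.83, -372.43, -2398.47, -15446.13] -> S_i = -8.98*6.44^i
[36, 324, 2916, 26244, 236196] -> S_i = 36*9^i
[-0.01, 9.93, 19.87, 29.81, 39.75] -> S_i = -0.01 + 9.94*i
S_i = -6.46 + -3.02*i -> [-6.46, -9.48, -12.5, -15.52, -18.54]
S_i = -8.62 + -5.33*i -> [-8.62, -13.95, -19.28, -24.61, -29.94]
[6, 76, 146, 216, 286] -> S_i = 6 + 70*i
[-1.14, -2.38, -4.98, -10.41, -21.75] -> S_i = -1.14*2.09^i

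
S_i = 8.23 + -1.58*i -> [8.23, 6.65, 5.07, 3.49, 1.91]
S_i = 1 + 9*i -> [1, 10, 19, 28, 37]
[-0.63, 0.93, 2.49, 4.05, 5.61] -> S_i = -0.63 + 1.56*i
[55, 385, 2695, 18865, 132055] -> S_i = 55*7^i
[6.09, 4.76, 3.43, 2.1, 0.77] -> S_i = 6.09 + -1.33*i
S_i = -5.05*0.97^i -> [-5.05, -4.9, -4.75, -4.61, -4.47]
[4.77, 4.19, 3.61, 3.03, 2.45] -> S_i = 4.77 + -0.58*i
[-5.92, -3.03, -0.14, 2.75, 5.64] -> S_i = -5.92 + 2.89*i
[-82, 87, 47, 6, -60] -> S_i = Random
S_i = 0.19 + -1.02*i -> [0.19, -0.83, -1.85, -2.87, -3.89]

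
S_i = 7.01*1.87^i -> [7.01, 13.11, 24.51, 45.84, 85.72]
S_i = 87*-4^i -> [87, -348, 1392, -5568, 22272]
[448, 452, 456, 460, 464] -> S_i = 448 + 4*i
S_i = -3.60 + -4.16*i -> [-3.6, -7.76, -11.92, -16.08, -20.24]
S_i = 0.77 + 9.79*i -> [0.77, 10.56, 20.35, 30.14, 39.93]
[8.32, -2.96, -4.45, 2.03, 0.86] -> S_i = Random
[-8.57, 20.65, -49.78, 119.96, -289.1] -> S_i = -8.57*(-2.41)^i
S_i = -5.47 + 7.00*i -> [-5.47, 1.53, 8.53, 15.53, 22.53]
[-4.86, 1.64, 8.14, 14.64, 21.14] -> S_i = -4.86 + 6.50*i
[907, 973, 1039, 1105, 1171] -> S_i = 907 + 66*i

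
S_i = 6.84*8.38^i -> [6.84, 57.32, 480.33, 4025.21, 33731.23]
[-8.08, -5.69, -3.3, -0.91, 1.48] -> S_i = -8.08 + 2.39*i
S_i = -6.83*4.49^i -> [-6.83, -30.67, -137.69, -618.24, -2775.91]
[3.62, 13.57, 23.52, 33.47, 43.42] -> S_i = 3.62 + 9.95*i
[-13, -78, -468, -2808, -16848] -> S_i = -13*6^i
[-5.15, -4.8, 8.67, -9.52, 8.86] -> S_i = Random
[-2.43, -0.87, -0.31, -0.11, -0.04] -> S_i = -2.43*0.36^i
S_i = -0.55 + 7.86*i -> [-0.55, 7.31, 15.17, 23.03, 30.89]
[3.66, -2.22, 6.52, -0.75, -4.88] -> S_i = Random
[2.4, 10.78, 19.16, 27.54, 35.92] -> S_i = 2.40 + 8.38*i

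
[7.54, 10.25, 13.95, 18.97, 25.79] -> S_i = 7.54*1.36^i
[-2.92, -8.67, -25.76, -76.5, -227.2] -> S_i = -2.92*2.97^i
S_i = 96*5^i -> [96, 480, 2400, 12000, 60000]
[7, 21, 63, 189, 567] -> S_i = 7*3^i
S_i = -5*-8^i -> [-5, 40, -320, 2560, -20480]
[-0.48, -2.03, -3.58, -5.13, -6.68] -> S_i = -0.48 + -1.55*i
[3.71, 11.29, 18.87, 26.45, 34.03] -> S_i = 3.71 + 7.58*i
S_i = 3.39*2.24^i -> [3.39, 7.59, 17.01, 38.1, 85.35]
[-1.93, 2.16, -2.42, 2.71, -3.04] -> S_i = -1.93*(-1.12)^i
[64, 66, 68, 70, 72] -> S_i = 64 + 2*i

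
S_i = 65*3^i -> [65, 195, 585, 1755, 5265]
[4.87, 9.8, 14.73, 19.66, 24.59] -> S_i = 4.87 + 4.93*i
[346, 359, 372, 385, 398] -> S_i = 346 + 13*i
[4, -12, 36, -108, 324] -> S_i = 4*-3^i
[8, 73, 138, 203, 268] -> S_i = 8 + 65*i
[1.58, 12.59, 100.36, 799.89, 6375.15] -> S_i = 1.58*7.97^i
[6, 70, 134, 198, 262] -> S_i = 6 + 64*i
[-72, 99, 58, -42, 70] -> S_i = Random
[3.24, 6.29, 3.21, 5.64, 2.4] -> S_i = Random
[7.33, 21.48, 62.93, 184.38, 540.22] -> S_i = 7.33*2.93^i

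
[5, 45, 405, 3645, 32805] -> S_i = 5*9^i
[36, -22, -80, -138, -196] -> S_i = 36 + -58*i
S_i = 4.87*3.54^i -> [4.87, 17.24, 61.03, 216.04, 764.79]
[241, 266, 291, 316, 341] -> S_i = 241 + 25*i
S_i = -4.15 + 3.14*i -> [-4.15, -1.01, 2.13, 5.27, 8.41]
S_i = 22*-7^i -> [22, -154, 1078, -7546, 52822]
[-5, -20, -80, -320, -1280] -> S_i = -5*4^i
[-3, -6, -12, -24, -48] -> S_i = -3*2^i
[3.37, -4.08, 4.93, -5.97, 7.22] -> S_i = 3.37*(-1.21)^i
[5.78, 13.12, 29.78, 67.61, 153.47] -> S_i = 5.78*2.27^i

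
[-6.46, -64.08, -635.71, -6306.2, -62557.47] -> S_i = -6.46*9.92^i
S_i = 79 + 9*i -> [79, 88, 97, 106, 115]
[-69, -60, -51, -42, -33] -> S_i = -69 + 9*i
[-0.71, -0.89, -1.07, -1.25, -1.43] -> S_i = -0.71 + -0.18*i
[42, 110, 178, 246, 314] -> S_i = 42 + 68*i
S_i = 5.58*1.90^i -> [5.58, 10.6, 20.14, 38.27, 72.72]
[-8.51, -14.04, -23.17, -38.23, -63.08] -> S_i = -8.51*1.65^i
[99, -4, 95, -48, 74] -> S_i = Random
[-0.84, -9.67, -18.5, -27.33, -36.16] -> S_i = -0.84 + -8.83*i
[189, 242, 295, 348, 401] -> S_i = 189 + 53*i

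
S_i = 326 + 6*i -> [326, 332, 338, 344, 350]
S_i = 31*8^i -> [31, 248, 1984, 15872, 126976]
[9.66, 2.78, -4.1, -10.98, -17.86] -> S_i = 9.66 + -6.88*i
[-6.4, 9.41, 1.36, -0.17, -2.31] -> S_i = Random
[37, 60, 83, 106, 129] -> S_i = 37 + 23*i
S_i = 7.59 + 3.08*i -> [7.59, 10.67, 13.75, 16.83, 19.91]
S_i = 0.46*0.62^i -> [0.46, 0.29, 0.18, 0.11, 0.07]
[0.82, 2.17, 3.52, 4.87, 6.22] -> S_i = 0.82 + 1.35*i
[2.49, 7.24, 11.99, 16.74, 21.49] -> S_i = 2.49 + 4.75*i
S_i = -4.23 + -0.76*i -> [-4.23, -4.99, -5.75, -6.51, -7.27]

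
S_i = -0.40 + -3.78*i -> [-0.4, -4.18, -7.96, -11.74, -15.52]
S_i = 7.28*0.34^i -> [7.28, 2.48, 0.84, 0.29, 0.1]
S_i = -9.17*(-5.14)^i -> [-9.17, 47.13, -242.27, 1245.26, -6400.62]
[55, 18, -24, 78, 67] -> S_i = Random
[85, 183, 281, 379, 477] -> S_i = 85 + 98*i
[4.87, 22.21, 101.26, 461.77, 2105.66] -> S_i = 4.87*4.56^i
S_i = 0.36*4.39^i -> [0.36, 1.58, 6.94, 30.46, 133.71]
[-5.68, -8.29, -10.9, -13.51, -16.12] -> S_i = -5.68 + -2.61*i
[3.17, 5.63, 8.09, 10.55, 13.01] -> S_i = 3.17 + 2.46*i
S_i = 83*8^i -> [83, 664, 5312, 42496, 339968]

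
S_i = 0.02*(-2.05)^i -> [0.02, -0.04, 0.08, -0.17, 0.35]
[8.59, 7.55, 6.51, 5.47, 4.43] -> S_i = 8.59 + -1.04*i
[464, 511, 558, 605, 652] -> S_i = 464 + 47*i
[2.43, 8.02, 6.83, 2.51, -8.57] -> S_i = Random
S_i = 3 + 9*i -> [3, 12, 21, 30, 39]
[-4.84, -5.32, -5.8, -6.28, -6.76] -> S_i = -4.84 + -0.48*i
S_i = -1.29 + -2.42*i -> [-1.29, -3.71, -6.13, -8.55, -10.97]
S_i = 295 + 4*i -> [295, 299, 303, 307, 311]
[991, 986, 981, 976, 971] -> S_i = 991 + -5*i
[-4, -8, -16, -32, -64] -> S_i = -4*2^i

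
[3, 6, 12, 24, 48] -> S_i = 3*2^i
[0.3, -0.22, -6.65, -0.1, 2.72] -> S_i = Random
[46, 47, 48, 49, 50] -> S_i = 46 + 1*i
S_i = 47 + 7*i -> [47, 54, 61, 68, 75]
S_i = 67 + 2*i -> [67, 69, 71, 73, 75]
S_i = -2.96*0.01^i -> [-2.96, -0.03, -0.0, -0.0, -0.0]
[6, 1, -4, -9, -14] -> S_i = 6 + -5*i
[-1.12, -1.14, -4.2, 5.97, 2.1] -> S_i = Random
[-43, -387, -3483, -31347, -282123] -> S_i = -43*9^i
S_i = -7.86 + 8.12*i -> [-7.86, 0.26, 8.38, 16.5, 24.62]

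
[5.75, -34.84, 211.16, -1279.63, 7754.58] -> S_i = 5.75*(-6.06)^i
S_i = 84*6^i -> [84, 504, 3024, 18144, 108864]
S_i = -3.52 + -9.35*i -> [-3.52, -12.87, -22.22, -31.57, -40.92]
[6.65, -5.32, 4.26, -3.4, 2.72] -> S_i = 6.65*(-0.80)^i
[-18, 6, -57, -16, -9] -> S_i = Random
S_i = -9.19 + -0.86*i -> [-9.19, -10.05, -10.91, -11.77, -12.63]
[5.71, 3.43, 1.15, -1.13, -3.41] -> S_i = 5.71 + -2.28*i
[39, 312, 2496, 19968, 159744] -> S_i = 39*8^i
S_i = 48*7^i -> [48, 336, 2352, 16464, 115248]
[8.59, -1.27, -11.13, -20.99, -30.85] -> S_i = 8.59 + -9.86*i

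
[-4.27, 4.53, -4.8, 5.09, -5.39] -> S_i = -4.27*(-1.06)^i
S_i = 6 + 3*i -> [6, 9, 12, 15, 18]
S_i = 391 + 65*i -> [391, 456, 521, 586, 651]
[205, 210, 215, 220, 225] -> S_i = 205 + 5*i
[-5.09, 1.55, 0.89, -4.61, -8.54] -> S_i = Random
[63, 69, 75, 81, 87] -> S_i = 63 + 6*i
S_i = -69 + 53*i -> [-69, -16, 37, 90, 143]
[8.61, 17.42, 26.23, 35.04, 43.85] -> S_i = 8.61 + 8.81*i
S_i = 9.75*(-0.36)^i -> [9.75, -3.51, 1.26, -0.45, 0.16]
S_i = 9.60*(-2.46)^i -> [9.6, -23.62, 58.1, -142.91, 351.57]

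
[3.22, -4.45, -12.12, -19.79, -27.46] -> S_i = 3.22 + -7.67*i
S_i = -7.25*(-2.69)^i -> [-7.25, 19.5, -52.46, 141.12, -379.62]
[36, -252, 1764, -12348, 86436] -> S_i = 36*-7^i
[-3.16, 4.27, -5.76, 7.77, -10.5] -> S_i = -3.16*(-1.35)^i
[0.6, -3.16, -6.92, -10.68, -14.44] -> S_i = 0.60 + -3.76*i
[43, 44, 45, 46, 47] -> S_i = 43 + 1*i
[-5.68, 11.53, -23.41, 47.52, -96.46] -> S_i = -5.68*(-2.03)^i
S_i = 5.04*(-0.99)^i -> [5.04, -4.99, 4.94, -4.89, 4.84]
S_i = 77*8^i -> [77, 616, 4928, 39424, 315392]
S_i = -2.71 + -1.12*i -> [-2.71, -3.83, -4.95, -6.07, -7.19]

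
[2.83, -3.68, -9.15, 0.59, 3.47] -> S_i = Random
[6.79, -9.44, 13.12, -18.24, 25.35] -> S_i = 6.79*(-1.39)^i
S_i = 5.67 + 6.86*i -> [5.67, 12.53, 19.39, 26.25, 33.11]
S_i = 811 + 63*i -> [811, 874, 937, 1000, 1063]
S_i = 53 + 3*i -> [53, 56, 59, 62, 65]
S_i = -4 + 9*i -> [-4, 5, 14, 23, 32]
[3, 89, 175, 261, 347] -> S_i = 3 + 86*i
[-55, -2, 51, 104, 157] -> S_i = -55 + 53*i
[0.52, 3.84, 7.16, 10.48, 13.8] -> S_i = 0.52 + 3.32*i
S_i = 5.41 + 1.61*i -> [5.41, 7.02, 8.63, 10.24, 11.85]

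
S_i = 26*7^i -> [26, 182, 1274, 8918, 62426]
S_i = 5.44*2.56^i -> [5.44, 13.93, 35.65, 91.27, 233.65]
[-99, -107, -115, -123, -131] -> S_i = -99 + -8*i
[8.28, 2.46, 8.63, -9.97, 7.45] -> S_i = Random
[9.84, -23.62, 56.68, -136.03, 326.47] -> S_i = 9.84*(-2.40)^i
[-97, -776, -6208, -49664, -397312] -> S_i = -97*8^i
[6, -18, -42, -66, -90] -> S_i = 6 + -24*i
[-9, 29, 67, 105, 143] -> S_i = -9 + 38*i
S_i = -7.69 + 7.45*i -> [-7.69, -0.24, 7.21, 14.66, 22.11]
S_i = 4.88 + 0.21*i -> [4.88, 5.09, 5.3, 5.51, 5.72]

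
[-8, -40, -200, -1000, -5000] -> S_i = -8*5^i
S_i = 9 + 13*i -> [9, 22, 35, 48, 61]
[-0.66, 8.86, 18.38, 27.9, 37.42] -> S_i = -0.66 + 9.52*i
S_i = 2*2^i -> [2, 4, 8, 16, 32]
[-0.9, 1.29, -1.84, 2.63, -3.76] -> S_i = -0.90*(-1.43)^i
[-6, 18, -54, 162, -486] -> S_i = -6*-3^i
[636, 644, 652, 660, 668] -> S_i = 636 + 8*i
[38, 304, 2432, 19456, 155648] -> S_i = 38*8^i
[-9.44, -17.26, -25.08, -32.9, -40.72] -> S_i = -9.44 + -7.82*i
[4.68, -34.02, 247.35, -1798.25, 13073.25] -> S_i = 4.68*(-7.27)^i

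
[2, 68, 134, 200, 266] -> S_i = 2 + 66*i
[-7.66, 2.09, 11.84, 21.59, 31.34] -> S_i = -7.66 + 9.75*i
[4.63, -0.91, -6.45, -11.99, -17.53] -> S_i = 4.63 + -5.54*i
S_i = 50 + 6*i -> [50, 56, 62, 68, 74]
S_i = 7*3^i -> [7, 21, 63, 189, 567]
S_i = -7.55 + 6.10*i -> [-7.55, -1.45, 4.65, 10.75, 16.85]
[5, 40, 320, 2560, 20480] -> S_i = 5*8^i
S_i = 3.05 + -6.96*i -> [3.05, -3.91, -10.87, -17.83, -24.79]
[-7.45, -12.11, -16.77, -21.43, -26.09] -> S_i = -7.45 + -4.66*i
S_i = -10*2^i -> [-10, -20, -40, -80, -160]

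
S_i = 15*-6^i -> [15, -90, 540, -3240, 19440]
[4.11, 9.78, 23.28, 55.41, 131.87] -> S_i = 4.11*2.38^i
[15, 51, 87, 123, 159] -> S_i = 15 + 36*i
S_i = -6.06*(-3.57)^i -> [-6.06, 21.63, -77.23, 275.73, -984.34]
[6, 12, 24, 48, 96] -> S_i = 6*2^i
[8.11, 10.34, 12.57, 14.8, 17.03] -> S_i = 8.11 + 2.23*i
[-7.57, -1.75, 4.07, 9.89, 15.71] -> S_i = -7.57 + 5.82*i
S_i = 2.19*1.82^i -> [2.19, 3.99, 7.25, 13.2, 24.03]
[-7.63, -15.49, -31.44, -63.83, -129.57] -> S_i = -7.63*2.03^i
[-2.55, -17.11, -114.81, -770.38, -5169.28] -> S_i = -2.55*6.71^i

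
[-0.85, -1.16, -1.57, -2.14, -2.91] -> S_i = -0.85*1.36^i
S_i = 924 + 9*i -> [924, 933, 942, 951, 960]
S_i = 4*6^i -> [4, 24, 144, 864, 5184]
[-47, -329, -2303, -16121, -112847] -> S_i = -47*7^i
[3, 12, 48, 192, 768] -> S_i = 3*4^i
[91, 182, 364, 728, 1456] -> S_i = 91*2^i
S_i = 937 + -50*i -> [937, 887, 837, 787, 737]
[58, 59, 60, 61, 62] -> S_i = 58 + 1*i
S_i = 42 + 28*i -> [42, 70, 98, 126, 154]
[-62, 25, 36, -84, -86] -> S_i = Random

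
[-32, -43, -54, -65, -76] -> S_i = -32 + -11*i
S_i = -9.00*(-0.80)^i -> [-9.0, 7.2, -5.76, 4.61, -3.69]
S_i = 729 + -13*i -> [729, 716, 703, 690, 677]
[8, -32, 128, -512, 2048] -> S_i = 8*-4^i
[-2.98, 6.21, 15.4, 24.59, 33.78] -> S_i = -2.98 + 9.19*i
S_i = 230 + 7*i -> [230, 237, 244, 251, 258]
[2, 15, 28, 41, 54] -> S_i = 2 + 13*i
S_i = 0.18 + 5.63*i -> [0.18, 5.81, 11.44, 17.07, 22.7]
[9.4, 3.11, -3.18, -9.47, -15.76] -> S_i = 9.40 + -6.29*i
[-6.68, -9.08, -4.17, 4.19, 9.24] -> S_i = Random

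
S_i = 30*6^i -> [30, 180, 1080, 6480, 38880]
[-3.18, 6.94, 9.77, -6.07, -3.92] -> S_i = Random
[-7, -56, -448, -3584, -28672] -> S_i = -7*8^i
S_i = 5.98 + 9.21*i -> [5.98, 15.19, 24.4, 33.61, 42.82]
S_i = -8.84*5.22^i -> [-8.84, -46.14, -240.88, -1257.37, -6563.48]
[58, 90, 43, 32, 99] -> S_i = Random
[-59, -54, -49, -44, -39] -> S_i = -59 + 5*i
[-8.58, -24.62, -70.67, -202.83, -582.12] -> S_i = -8.58*2.87^i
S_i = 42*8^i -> [42, 336, 2688, 21504, 172032]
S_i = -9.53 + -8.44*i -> [-9.53, -17.97, -26.41, -34.85, -43.29]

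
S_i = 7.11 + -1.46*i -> [7.11, 5.65, 4.19, 2.73, 1.27]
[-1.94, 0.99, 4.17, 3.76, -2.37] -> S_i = Random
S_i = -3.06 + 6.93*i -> [-3.06, 3.87, 10.8, 17.73, 24.66]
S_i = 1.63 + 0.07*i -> [1.63, 1.7, 1.77, 1.84, 1.91]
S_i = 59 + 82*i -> [59, 141, 223, 305, 387]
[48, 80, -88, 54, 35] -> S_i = Random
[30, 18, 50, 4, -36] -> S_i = Random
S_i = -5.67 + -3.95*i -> [-5.67, -9.62, -13.57, -17.52, -21.47]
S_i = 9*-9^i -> [9, -81, 729, -6561, 59049]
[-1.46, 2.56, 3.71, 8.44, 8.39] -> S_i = Random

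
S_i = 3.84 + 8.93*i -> [3.84, 12.77, 21.7, 30.63, 39.56]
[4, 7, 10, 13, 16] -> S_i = 4 + 3*i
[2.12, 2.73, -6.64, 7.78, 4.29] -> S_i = Random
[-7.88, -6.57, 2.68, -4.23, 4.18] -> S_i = Random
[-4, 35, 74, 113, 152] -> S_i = -4 + 39*i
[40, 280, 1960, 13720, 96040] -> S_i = 40*7^i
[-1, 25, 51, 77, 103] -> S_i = -1 + 26*i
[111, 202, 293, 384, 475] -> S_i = 111 + 91*i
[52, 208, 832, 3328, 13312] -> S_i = 52*4^i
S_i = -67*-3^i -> [-67, 201, -603, 1809, -5427]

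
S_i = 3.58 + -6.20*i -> [3.58, -2.62, -8.82, -15.02, -21.22]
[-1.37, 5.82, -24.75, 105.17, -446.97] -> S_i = -1.37*(-4.25)^i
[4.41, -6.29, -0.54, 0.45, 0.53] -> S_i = Random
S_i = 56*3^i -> [56, 168, 504, 1512, 4536]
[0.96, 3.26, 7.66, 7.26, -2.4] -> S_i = Random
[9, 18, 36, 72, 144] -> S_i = 9*2^i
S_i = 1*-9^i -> [1, -9, 81, -729, 6561]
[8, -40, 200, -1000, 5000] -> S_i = 8*-5^i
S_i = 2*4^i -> [2, 8, 32, 128, 512]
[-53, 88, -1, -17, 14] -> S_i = Random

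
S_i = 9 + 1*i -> [9, 10, 11, 12, 13]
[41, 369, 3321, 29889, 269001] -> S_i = 41*9^i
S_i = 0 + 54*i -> [0, 54, 108, 162, 216]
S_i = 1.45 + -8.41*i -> [1.45, -6.96, -15.37, -23.78, -32.19]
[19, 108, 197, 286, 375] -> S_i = 19 + 89*i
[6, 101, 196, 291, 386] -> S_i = 6 + 95*i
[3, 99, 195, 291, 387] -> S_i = 3 + 96*i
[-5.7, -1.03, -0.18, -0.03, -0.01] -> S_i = -5.70*0.18^i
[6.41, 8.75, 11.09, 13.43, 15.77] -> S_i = 6.41 + 2.34*i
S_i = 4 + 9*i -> [4, 13, 22, 31, 40]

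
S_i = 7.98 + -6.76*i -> [7.98, 1.22, -5.54, -12.3, -19.06]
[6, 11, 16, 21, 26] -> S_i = 6 + 5*i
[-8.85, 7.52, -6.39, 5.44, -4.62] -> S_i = -8.85*(-0.85)^i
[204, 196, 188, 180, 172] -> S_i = 204 + -8*i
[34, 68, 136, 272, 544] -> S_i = 34*2^i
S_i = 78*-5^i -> [78, -390, 1950, -9750, 48750]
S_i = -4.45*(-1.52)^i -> [-4.45, 6.76, -10.28, 15.63, -23.75]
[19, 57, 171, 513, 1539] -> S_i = 19*3^i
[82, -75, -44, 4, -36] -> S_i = Random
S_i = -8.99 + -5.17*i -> [-8.99, -14.16, -19.33, -24.5, -29.67]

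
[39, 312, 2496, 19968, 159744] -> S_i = 39*8^i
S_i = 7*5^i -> [7, 35, 175, 875, 4375]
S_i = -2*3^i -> [-2, -6, -18, -54, -162]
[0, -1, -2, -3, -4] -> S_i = 0 + -1*i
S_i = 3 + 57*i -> [3, 60, 117, 174, 231]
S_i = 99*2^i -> [99, 198, 396, 792, 1584]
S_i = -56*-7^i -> [-56, 392, -2744, 19208, -134456]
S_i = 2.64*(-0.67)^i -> [2.64, -1.77, 1.19, -0.79, 0.53]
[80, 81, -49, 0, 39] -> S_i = Random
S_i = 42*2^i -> [42, 84, 168, 336, 672]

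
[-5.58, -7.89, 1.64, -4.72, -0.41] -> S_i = Random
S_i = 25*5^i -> [25, 125, 625, 3125, 15625]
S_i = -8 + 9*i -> [-8, 1, 10, 19, 28]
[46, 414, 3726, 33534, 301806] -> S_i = 46*9^i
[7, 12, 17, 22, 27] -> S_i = 7 + 5*i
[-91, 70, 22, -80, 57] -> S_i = Random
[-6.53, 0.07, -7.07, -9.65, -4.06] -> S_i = Random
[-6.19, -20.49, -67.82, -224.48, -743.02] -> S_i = -6.19*3.31^i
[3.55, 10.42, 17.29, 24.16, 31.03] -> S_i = 3.55 + 6.87*i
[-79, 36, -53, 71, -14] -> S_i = Random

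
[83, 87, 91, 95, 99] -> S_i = 83 + 4*i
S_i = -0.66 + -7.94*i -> [-0.66, -8.6, -16.54, -24.48, -32.42]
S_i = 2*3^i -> [2, 6, 18, 54, 162]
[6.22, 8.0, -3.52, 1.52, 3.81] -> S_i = Random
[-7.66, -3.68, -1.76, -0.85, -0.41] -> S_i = -7.66*0.48^i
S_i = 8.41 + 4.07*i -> [8.41, 12.48, 16.55, 20.62, 24.69]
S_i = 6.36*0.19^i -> [6.36, 1.21, 0.23, 0.04, 0.01]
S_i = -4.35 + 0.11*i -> [-4.35, -4.24, -4.13, -4.02, -3.91]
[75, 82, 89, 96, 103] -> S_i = 75 + 7*i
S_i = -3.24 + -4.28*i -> [-3.24, -7.52, -11.8, -16.08, -20.36]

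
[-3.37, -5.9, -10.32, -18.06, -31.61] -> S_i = -3.37*1.75^i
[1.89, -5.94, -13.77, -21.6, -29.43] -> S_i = 1.89 + -7.83*i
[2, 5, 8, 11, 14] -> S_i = 2 + 3*i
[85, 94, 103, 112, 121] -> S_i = 85 + 9*i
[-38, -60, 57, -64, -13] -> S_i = Random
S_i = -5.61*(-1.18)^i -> [-5.61, 6.62, -7.81, 9.22, -10.88]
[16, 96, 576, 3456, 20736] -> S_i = 16*6^i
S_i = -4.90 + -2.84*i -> [-4.9, -7.74, -10.58, -13.42, -16.26]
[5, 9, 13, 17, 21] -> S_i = 5 + 4*i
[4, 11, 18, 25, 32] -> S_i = 4 + 7*i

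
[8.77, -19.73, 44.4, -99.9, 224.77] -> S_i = 8.77*(-2.25)^i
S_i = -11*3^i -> [-11, -33, -99, -297, -891]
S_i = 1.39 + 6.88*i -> [1.39, 8.27, 15.15, 22.03, 28.91]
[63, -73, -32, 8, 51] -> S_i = Random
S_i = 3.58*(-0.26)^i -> [3.58, -0.93, 0.24, -0.06, 0.02]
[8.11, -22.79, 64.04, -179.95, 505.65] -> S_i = 8.11*(-2.81)^i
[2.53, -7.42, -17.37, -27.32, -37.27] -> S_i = 2.53 + -9.95*i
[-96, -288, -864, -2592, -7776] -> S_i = -96*3^i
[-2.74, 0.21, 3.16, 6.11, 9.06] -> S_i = -2.74 + 2.95*i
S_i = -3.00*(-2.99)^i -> [-3.0, 8.97, -26.82, 80.19, -239.78]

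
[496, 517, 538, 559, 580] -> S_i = 496 + 21*i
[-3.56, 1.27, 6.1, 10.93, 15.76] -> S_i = -3.56 + 4.83*i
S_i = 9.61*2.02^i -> [9.61, 19.41, 39.21, 79.21, 160.0]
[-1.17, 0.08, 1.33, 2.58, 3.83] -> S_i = -1.17 + 1.25*i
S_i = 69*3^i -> [69, 207, 621, 1863, 5589]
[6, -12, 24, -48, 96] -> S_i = 6*-2^i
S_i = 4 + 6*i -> [4, 10, 16, 22, 28]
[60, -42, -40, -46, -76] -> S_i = Random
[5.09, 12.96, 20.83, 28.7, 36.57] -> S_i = 5.09 + 7.87*i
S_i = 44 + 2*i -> [44, 46, 48, 50, 52]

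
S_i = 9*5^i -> [9, 45, 225, 1125, 5625]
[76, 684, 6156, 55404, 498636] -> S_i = 76*9^i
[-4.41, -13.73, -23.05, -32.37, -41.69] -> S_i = -4.41 + -9.32*i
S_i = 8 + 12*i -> [8, 20, 32, 44, 56]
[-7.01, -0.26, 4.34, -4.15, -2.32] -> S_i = Random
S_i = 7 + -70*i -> [7, -63, -133, -203, -273]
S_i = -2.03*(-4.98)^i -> [-2.03, 10.11, -50.34, 250.72, -1248.57]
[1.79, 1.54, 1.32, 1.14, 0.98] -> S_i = 1.79*0.86^i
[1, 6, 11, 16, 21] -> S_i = 1 + 5*i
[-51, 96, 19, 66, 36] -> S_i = Random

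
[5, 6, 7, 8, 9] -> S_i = 5 + 1*i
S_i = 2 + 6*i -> [2, 8, 14, 20, 26]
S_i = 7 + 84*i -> [7, 91, 175, 259, 343]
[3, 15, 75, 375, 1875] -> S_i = 3*5^i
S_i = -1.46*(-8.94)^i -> [-1.46, 13.05, -116.69, 1043.19, -9326.16]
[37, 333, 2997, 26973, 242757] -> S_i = 37*9^i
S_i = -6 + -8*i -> [-6, -14, -22, -30, -38]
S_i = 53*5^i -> [53, 265, 1325, 6625, 33125]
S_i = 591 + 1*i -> [591, 592, 593, 594, 595]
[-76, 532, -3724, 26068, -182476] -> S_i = -76*-7^i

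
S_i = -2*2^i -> [-2, -4, -8, -16, -32]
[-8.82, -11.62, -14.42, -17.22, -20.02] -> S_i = -8.82 + -2.80*i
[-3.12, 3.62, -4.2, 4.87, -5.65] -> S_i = -3.12*(-1.16)^i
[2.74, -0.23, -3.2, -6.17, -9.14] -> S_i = 2.74 + -2.97*i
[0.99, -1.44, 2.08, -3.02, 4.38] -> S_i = 0.99*(-1.45)^i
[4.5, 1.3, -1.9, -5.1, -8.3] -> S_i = 4.50 + -3.20*i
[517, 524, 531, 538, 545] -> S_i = 517 + 7*i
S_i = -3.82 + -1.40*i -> [-3.82, -5.22, -6.62, -8.02, -9.42]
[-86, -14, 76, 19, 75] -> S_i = Random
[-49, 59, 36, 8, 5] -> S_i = Random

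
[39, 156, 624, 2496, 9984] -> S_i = 39*4^i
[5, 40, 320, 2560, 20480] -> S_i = 5*8^i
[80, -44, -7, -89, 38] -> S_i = Random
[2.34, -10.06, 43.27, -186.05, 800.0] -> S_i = 2.34*(-4.30)^i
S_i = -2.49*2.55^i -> [-2.49, -6.35, -16.19, -41.29, -105.28]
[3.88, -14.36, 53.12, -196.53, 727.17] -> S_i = 3.88*(-3.70)^i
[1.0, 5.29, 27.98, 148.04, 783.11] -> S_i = 1.00*5.29^i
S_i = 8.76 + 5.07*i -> [8.76, 13.83, 18.9, 23.97, 29.04]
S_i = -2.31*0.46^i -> [-2.31, -1.06, -0.49, -0.22, -0.1]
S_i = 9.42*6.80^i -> [9.42, 64.06, 435.58, 2961.95, 20141.26]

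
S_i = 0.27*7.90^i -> [0.27, 2.13, 16.85, 133.12, 1051.65]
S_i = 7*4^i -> [7, 28, 112, 448, 1792]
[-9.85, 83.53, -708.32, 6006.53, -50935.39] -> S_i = -9.85*(-8.48)^i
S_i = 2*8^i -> [2, 16, 128, 1024, 8192]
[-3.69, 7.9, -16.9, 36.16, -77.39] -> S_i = -3.69*(-2.14)^i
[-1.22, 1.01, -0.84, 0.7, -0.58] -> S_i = -1.22*(-0.83)^i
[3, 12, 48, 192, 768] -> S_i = 3*4^i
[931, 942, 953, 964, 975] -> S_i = 931 + 11*i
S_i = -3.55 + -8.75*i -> [-3.55, -12.3, -21.05, -29.8, -38.55]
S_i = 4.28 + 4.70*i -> [4.28, 8.98, 13.68, 18.38, 23.08]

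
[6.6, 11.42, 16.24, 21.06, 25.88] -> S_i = 6.60 + 4.82*i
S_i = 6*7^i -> [6, 42, 294, 2058, 14406]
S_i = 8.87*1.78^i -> [8.87, 15.79, 28.1, 50.02, 89.04]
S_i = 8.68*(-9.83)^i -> [8.68, -85.32, 838.74, -8244.8, 81046.41]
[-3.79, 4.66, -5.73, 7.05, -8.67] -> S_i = -3.79*(-1.23)^i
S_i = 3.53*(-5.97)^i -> [3.53, -21.07, 125.81, -751.1, 4484.07]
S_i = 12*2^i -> [12, 24, 48, 96, 192]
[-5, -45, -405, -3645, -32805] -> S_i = -5*9^i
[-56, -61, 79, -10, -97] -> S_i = Random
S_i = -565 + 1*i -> [-565, -564, -563, -562, -561]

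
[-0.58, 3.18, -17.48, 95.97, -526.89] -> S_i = -0.58*(-5.49)^i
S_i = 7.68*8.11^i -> [7.68, 62.28, 505.13, 4096.6, 33223.44]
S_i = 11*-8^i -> [11, -88, 704, -5632, 45056]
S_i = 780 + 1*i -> [780, 781, 782, 783, 784]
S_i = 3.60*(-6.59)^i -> [3.6, -23.72, 156.34, -1030.29, 6789.6]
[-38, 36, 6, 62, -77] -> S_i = Random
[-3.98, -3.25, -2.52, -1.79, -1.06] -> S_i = -3.98 + 0.73*i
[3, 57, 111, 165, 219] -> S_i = 3 + 54*i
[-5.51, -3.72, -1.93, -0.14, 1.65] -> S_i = -5.51 + 1.79*i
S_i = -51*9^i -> [-51, -459, -4131, -37179, -334611]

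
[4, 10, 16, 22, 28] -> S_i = 4 + 6*i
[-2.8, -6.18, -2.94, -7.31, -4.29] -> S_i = Random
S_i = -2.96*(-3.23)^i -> [-2.96, 9.56, -30.88, 99.75, -322.18]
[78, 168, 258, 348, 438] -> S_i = 78 + 90*i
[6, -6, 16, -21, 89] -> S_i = Random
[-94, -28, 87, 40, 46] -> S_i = Random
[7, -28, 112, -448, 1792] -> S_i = 7*-4^i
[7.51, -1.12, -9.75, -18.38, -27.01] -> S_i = 7.51 + -8.63*i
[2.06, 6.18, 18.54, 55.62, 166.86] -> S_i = 2.06*3.00^i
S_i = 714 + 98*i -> [714, 812, 910, 1008, 1106]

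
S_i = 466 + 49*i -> [466, 515, 564, 613, 662]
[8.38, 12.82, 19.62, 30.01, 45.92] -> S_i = 8.38*1.53^i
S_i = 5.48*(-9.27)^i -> [5.48, -50.8, 470.91, -4365.36, 40466.86]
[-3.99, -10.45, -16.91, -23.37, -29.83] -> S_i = -3.99 + -6.46*i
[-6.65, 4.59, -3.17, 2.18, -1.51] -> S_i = -6.65*(-0.69)^i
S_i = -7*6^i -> [-7, -42, -252, -1512, -9072]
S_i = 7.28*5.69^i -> [7.28, 41.42, 235.7, 1341.12, 7630.98]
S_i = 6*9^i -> [6, 54, 486, 4374, 39366]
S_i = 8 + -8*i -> [8, 0, -8, -16, -24]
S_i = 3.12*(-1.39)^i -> [3.12, -4.34, 6.03, -8.38, 11.65]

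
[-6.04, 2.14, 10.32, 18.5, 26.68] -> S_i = -6.04 + 8.18*i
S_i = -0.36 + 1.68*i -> [-0.36, 1.32, 3.0, 4.68, 6.36]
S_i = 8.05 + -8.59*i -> [8.05, -0.54, -9.13, -17.72, -26.31]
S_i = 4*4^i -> [4, 16, 64, 256, 1024]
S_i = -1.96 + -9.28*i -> [-1.96, -11.24, -20.52, -29.8, -39.08]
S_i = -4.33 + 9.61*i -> [-4.33, 5.28, 14.89, 24.5, 34.11]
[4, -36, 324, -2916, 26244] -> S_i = 4*-9^i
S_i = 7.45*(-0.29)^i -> [7.45, -2.16, 0.63, -0.18, 0.05]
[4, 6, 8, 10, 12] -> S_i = 4 + 2*i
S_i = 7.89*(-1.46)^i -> [7.89, -11.52, 16.82, -24.55, 35.85]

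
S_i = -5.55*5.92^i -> [-5.55, -32.86, -194.51, -1151.48, -6816.79]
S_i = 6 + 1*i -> [6, 7, 8, 9, 10]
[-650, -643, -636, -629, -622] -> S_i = -650 + 7*i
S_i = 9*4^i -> [9, 36, 144, 576, 2304]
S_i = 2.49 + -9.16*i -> [2.49, -6.67, -15.83, -24.99, -34.15]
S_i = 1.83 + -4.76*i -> [1.83, -2.93, -7.69, -12.45, -17.21]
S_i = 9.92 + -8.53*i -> [9.92, 1.39, -7.14, -15.67, -24.2]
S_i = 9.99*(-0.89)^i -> [9.99, -8.89, 7.91, -7.04, 6.27]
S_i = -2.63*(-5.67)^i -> [-2.63, 14.91, -84.55, 479.41, -2718.24]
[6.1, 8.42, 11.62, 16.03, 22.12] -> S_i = 6.10*1.38^i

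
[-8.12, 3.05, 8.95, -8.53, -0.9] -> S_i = Random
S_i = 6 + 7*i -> [6, 13, 20, 27, 34]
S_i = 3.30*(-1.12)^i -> [3.3, -3.7, 4.14, -4.64, 5.19]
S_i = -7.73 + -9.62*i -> [-7.73, -17.35, -26.97, -36.59, -46.21]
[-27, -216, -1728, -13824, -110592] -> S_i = -27*8^i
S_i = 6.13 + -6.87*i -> [6.13, -0.74, -7.61, -14.48, -21.35]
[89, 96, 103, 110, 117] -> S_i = 89 + 7*i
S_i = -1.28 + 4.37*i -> [-1.28, 3.09, 7.46, 11.83, 16.2]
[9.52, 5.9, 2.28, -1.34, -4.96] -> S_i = 9.52 + -3.62*i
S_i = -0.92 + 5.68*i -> [-0.92, 4.76, 10.44, 16.12, 21.8]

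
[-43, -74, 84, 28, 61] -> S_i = Random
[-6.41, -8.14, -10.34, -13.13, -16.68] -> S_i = -6.41*1.27^i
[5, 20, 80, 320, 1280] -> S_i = 5*4^i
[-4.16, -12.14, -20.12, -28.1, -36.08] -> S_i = -4.16 + -7.98*i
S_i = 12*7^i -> [12, 84, 588, 4116, 28812]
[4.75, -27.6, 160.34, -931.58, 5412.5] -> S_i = 4.75*(-5.81)^i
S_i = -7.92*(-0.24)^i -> [-7.92, 1.9, -0.46, 0.11, -0.03]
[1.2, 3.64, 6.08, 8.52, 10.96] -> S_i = 1.20 + 2.44*i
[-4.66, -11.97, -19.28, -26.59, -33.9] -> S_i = -4.66 + -7.31*i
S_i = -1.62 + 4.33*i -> [-1.62, 2.71, 7.04, 11.37, 15.7]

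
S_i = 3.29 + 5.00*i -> [3.29, 8.29, 13.29, 18.29, 23.29]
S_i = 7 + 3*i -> [7, 10, 13, 16, 19]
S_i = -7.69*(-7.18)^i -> [-7.69, 55.21, -396.44, 2846.42, -20437.33]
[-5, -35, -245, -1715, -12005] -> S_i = -5*7^i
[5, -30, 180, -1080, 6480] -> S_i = 5*-6^i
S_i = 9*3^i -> [9, 27, 81, 243, 729]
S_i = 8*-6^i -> [8, -48, 288, -1728, 10368]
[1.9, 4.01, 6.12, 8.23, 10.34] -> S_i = 1.90 + 2.11*i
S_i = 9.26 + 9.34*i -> [9.26, 18.6, 27.94, 37.28, 46.62]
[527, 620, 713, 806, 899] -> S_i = 527 + 93*i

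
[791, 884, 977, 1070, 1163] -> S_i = 791 + 93*i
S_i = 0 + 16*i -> [0, 16, 32, 48, 64]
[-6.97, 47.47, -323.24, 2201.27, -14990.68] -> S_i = -6.97*(-6.81)^i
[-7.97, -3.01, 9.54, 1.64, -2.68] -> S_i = Random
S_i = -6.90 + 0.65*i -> [-6.9, -6.25, -5.6, -4.95, -4.3]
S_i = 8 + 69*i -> [8, 77, 146, 215, 284]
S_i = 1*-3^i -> [1, -3, 9, -27, 81]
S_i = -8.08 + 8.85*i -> [-8.08, 0.77, 9.62, 18.47, 27.32]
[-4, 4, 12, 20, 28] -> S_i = -4 + 8*i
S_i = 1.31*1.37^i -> [1.31, 1.79, 2.46, 3.37, 4.61]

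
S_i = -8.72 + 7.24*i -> [-8.72, -1.48, 5.76, 13.0, 20.24]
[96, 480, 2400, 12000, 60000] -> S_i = 96*5^i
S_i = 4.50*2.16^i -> [4.5, 9.72, 21.0, 45.35, 97.96]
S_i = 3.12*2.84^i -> [3.12, 8.86, 25.16, 71.47, 202.97]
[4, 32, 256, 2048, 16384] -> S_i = 4*8^i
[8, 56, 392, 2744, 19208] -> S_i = 8*7^i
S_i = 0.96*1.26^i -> [0.96, 1.21, 1.52, 1.92, 2.42]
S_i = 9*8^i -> [9, 72, 576, 4608, 36864]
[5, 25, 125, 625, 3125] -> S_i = 5*5^i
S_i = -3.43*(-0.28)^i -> [-3.43, 0.96, -0.27, 0.08, -0.02]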